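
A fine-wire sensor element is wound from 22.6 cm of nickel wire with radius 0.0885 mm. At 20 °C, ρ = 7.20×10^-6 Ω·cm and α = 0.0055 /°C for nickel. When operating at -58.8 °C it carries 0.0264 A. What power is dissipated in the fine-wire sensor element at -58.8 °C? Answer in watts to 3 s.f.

ρ = 7.20×10^-6 Ω·cm = 7.20×10^-8 Ω·m
A = πr² = π(8.8500e-05 m)² = 2.461e-08 m²
R₍20₎ = ρL/A = (7.20×10^-8)(0.226)/(2.461e-08) = 0.6613 Ω
R₍-58.8₎ = R₍20₎(1 + αΔT) = 0.6613 × (1 + 0.0055×-78.8) = 0.3747 Ω
P = I²R = (0.0264)² × 0.3747 = 2.61×10^-4 W

2.61×10^-4 W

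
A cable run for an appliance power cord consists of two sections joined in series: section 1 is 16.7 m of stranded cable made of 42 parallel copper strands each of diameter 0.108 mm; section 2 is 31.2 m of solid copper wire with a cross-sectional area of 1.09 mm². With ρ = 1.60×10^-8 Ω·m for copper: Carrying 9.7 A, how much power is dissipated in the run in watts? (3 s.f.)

108 W

Section 1: A_strand = π(5.4000e-05)² = 9.161e-09 m²; R₁ = ρL/(N·A_s) = (1.60×10^-8)(16.7)/(42×9.161e-09) = 0.6945 Ω
Section 2: A = 1.09 mm² = 1.090e-06 m²
R₂ = (1.60×10^-8)(31.2)/(1.090e-06) = 0.458 Ω
R = R₁ + R₂ = 1.152 Ω
P = I²R = (9.7)² × 1.152 = 108 W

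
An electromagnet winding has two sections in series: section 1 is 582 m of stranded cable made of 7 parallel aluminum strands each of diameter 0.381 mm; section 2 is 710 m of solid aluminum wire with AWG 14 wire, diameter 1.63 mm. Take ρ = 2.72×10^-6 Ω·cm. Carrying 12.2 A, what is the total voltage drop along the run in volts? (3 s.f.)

355 V

ρ = 2.72×10^-6 Ω·cm = 2.72×10^-8 Ω·m
Section 1: A_strand = π(1.9050e-04)² = 1.140e-07 m²; R₁ = ρL/(N·A_s) = (2.72×10^-8)(582)/(7×1.140e-07) = 19.84 Ω
Section 2: A = π(1.63/2 mm)² = π(8.1500e-04 m)² = 2.087e-06 m²
R₂ = (2.72×10^-8)(710)/(2.087e-06) = 9.255 Ω
R = R₁ + R₂ = 29.09 Ω
V = IR = 12.2 × 29.09 = 355 V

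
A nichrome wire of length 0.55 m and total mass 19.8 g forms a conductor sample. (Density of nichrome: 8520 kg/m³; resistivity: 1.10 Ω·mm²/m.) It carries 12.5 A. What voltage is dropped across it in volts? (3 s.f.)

ρ = 1.10 Ω·mm²/m = 1.10×10^-6 Ω·m
A = m/(density·L) = 0.0198/(8520×0.55) = 4.2254e-06 m²
R = ρL/A = (1.10×10^-6)(0.55)/(4.2254e-06) = 0.1432 Ω
V = IR = 12.5 × 0.1432 = 1.79 V

1.79 V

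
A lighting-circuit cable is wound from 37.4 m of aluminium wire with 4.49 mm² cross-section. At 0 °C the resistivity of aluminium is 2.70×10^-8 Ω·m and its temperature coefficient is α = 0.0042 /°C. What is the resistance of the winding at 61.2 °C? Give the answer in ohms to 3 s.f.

A = 4.49 mm² = 4.490e-06 m²
R₍0°C₎ = ρL/A = (2.70×10^-8)(37.4)/(4.490e-06) = 0.2249 Ω
R = R₀(1 + αΔT) = 0.2249(1 + 0.0042×61.2) = 0.283 Ω

0.283 Ω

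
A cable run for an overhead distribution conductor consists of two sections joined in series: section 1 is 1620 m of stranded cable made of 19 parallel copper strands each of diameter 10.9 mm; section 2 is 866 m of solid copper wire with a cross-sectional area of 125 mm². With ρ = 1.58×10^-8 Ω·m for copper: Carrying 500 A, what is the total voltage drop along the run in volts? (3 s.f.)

Section 1: A_strand = π(5.4500e-03)² = 9.331e-05 m²; R₁ = ρL/(N·A_s) = (1.58×10^-8)(1620)/(19×9.331e-05) = 0.01444 Ω
Section 2: A = 125 mm² = 1.250e-04 m²
R₂ = (1.58×10^-8)(866)/(1.250e-04) = 0.1095 Ω
R = R₁ + R₂ = 0.1239 Ω
V = IR = 500 × 0.1239 = 61.9 V

61.9 V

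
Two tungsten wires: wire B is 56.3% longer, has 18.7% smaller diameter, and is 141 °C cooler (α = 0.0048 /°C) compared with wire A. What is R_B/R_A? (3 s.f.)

0.764

R ∝ ρL/d² with ρ ∝ (1+αΔT), so R_B/R_A = (1 + 56.3/100) × (1 − 18.7/100)⁻² × (1 − 0.0048×141)
= 1.563 × 1.513 × 0.3232 = 0.764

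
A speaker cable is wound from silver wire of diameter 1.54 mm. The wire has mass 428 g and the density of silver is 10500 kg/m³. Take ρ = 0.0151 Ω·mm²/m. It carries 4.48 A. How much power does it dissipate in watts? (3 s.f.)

ρ = 0.0151 Ω·mm²/m = 1.51×10^-8 Ω·m
A = π(d/2)² = π(7.7000e-04 m)² = 1.8627e-06 m²
L = m/(density·A) = 0.428/(10500×1.8627e-06) = 21.88 m
R = ρL/A = (1.51×10^-8)(21.88)/(1.8627e-06) = 0.1774 Ω
P = I²R = (4.48)² × 0.1774 = 3.56 W

3.56 W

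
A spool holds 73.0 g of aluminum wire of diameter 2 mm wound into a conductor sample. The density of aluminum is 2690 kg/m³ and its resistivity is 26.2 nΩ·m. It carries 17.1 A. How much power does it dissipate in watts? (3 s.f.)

21.1 W

ρ = 26.2 nΩ·m = 2.62×10^-8 Ω·m
A = π(d/2)² = π(1.0000e-03 m)² = 3.1416e-06 m²
L = m/(density·A) = 0.073/(2690×3.1416e-06) = 8.638 m
R = ρL/A = (2.62×10^-8)(8.638)/(3.1416e-06) = 0.07204 Ω
P = I²R = (17.1)² × 0.07204 = 21.1 W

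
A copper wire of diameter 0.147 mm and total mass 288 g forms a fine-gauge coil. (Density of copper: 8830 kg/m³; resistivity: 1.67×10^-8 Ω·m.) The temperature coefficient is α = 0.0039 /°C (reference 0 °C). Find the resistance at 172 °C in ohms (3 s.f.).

3160 Ω

A = π(d/2)² = π(7.3500e-05 m)² = 1.6972e-08 m²
L = m/(density·A) = 0.288/(8830×1.6972e-08) = 1922 m
R = ρL/A = (1.67×10^-8)(1922)/(1.6972e-08) = 1891 Ω
R(172 °C) = 1891 × (1 + 0.0039×172) = 3160 Ω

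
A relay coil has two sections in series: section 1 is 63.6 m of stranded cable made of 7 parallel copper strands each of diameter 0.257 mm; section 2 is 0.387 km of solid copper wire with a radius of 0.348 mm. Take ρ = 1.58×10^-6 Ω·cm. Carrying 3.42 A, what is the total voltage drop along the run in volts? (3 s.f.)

ρ = 1.58×10^-6 Ω·cm = 1.58×10^-8 Ω·m
Section 1: A_strand = π(1.2850e-04)² = 5.187e-08 m²; R₁ = ρL/(N·A_s) = (1.58×10^-8)(63.6)/(7×5.187e-08) = 2.767 Ω
Section 2: A = πr² = π(3.4800e-04 m)² = 3.805e-07 m²
R₂ = (1.58×10^-8)(387)/(3.805e-07) = 16.07 Ω
R = R₁ + R₂ = 18.84 Ω
V = IR = 3.42 × 18.84 = 64.4 V

64.4 V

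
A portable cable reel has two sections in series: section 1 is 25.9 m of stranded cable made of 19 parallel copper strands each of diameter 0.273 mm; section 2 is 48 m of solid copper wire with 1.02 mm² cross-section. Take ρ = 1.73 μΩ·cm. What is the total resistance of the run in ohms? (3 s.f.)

ρ = 1.73 μΩ·cm = 1.73×10^-8 Ω·m
Section 1: A_strand = π(1.3650e-04)² = 5.853e-08 m²; R₁ = ρL/(N·A_s) = (1.73×10^-8)(25.9)/(19×5.853e-08) = 0.4029 Ω
Section 2: A = 1.02 mm² = 1.020e-06 m²
R₂ = (1.73×10^-8)(48)/(1.020e-06) = 0.8141 Ω
R = R₁ + R₂ = 1.22 Ω

1.22 Ω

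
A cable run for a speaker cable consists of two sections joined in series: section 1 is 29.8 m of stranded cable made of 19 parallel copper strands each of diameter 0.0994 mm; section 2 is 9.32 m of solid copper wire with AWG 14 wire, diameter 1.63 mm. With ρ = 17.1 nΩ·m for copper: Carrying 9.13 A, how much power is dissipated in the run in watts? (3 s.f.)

294 W

ρ = 17.1 nΩ·m = 1.71×10^-8 Ω·m
Section 1: A_strand = π(4.9700e-05)² = 7.760e-09 m²; R₁ = ρL/(N·A_s) = (1.71×10^-8)(29.8)/(19×7.760e-09) = 3.456 Ω
Section 2: A = π(1.63/2 mm)² = π(8.1500e-04 m)² = 2.087e-06 m²
R₂ = (1.71×10^-8)(9.32)/(2.087e-06) = 0.07637 Ω
R = R₁ + R₂ = 3.533 Ω
P = I²R = (9.13)² × 3.533 = 294 W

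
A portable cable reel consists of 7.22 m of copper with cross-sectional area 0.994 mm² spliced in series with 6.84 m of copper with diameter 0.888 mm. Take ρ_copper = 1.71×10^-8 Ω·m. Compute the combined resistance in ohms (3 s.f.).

Segment 1: A = 0.994 mm² = 9.940e-07 m²
R₁ = ρL/A = (1.71×10^-8)(7.22)/(9.940e-07) = 0.1242 Ω
Segment 2: A = π(d/2)² = π(4.4400e-04 m)² = 6.193e-07 m²
R₂ = (1.71×10^-8)(6.84)/(6.193e-07) = 0.1889 Ω
R = R₁ + R₂ = 0.313 Ω

0.313 Ω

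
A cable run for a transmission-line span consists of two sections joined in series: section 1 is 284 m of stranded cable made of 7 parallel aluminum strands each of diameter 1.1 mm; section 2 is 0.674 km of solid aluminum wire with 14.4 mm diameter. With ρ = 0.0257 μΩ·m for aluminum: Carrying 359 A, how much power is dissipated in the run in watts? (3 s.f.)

ρ = 0.0257 μΩ·m = 2.57×10^-8 Ω·m
Section 1: A_strand = π(5.5000e-04)² = 9.503e-07 m²; R₁ = ρL/(N·A_s) = (2.57×10^-8)(284)/(7×9.503e-07) = 1.097 Ω
Section 2: A = π(d/2)² = π(7.2000e-03 m)² = 1.629e-04 m²
R₂ = (2.57×10^-8)(674)/(1.629e-04) = 0.1064 Ω
R = R₁ + R₂ = 1.204 Ω
P = I²R = (359)² × 1.204 = 1.55×10^5 W

1.55×10^5 W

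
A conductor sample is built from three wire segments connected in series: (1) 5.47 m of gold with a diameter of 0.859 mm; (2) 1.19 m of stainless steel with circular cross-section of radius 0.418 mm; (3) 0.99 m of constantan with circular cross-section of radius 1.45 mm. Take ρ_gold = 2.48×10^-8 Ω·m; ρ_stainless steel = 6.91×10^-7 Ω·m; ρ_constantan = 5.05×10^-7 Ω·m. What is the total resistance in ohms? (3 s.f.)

1.81 Ω

Seg 1: A = π(d/2)² = π(4.2950e-04 m)² = 5.795e-07 m²
R_1 = (2.48×10^-8)(5.47)/(5.795e-07) = 0.2341 Ω
Seg 2: A = πr² = π(4.1800e-04 m)² = 5.489e-07 m²
R_2 = (6.91×10^-7)(1.19)/(5.489e-07) = 1.498 Ω
Seg 3: A = πr² = π(1.4500e-03 m)² = 6.605e-06 m²
R_3 = (5.05×10^-7)(0.99)/(6.605e-06) = 0.07569 Ω
R_total = R_1 + R_2 + R_3 = 1.81 Ω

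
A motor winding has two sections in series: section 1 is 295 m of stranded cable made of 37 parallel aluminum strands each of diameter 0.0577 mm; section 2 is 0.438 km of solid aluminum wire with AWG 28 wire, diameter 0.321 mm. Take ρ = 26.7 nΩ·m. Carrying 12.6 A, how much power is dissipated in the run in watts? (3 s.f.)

ρ = 26.7 nΩ·m = 2.67×10^-8 Ω·m
Section 1: A_strand = π(2.8850e-05)² = 2.615e-09 m²; R₁ = ρL/(N·A_s) = (2.67×10^-8)(295)/(37×2.615e-09) = 81.41 Ω
Section 2: A = π(0.321/2 mm)² = π(1.6050e-04 m)² = 8.093e-08 m²
R₂ = (2.67×10^-8)(438)/(8.093e-08) = 144.5 Ω
R = R₁ + R₂ = 225.9 Ω
P = I²R = (12.6)² × 225.9 = 35900 W

35900 W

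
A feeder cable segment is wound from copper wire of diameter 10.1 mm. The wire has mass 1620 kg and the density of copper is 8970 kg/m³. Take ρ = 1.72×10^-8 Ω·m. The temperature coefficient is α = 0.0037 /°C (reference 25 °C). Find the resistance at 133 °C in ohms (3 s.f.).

A = π(d/2)² = π(5.0500e-03 m)² = 8.0118e-05 m²
L = m/(density·A) = 1620/(8970×8.0118e-05) = 2254 m
R = ρL/A = (1.72×10^-8)(2254)/(8.0118e-05) = 0.4839 Ω
R(133 °C) = 0.4839 × (1 + 0.0037×108) = 0.677 Ω

0.677 Ω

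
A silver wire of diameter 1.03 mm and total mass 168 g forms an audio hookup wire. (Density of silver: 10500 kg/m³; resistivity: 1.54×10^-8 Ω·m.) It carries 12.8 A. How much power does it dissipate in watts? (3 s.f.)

A = π(d/2)² = π(5.1500e-04 m)² = 8.3323e-07 m²
L = m/(density·A) = 0.168/(10500×8.3323e-07) = 19.2 m
R = ρL/A = (1.54×10^-8)(19.2)/(8.3323e-07) = 0.3549 Ω
P = I²R = (12.8)² × 0.3549 = 58.1 W

58.1 W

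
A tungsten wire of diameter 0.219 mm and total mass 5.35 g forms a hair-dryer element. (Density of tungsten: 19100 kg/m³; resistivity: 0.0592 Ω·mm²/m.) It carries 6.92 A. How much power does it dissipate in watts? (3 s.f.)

560 W

ρ = 0.0592 Ω·mm²/m = 5.92×10^-8 Ω·m
A = π(d/2)² = π(1.0950e-04 m)² = 3.7668e-08 m²
L = m/(density·A) = 0.00535/(19100×3.7668e-08) = 7.436 m
R = ρL/A = (5.92×10^-8)(7.436)/(3.7668e-08) = 11.69 Ω
P = I²R = (6.92)² × 11.69 = 560 W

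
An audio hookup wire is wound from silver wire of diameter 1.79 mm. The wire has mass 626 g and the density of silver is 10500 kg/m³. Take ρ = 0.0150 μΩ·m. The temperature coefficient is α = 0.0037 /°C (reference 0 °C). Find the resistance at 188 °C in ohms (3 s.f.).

0.239 Ω

ρ = 0.0150 μΩ·m = 1.50×10^-8 Ω·m
A = π(d/2)² = π(8.9500e-04 m)² = 2.5165e-06 m²
L = m/(density·A) = 0.626/(10500×2.5165e-06) = 23.69 m
R = ρL/A = (1.50×10^-8)(23.69)/(2.5165e-06) = 0.1412 Ω
R(188 °C) = 0.1412 × (1 + 0.0037×188) = 0.239 Ω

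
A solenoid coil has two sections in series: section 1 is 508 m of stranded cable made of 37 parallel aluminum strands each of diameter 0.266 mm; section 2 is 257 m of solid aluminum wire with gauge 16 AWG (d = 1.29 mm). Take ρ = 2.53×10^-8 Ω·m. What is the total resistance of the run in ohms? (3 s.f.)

11.2 Ω

Section 1: A_strand = π(1.3300e-04)² = 5.557e-08 m²; R₁ = ρL/(N·A_s) = (2.53×10^-8)(508)/(37×5.557e-08) = 6.251 Ω
Section 2: A = π(1.29/2 mm)² = π(6.4500e-04 m)² = 1.307e-06 m²
R₂ = (2.53×10^-8)(257)/(1.307e-06) = 4.975 Ω
R = R₁ + R₂ = 11.2 Ω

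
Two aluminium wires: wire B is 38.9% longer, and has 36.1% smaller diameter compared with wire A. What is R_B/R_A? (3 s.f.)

R ∝ L/d², so R_B/R_A = (1 + 38.9/100) × (1 − 36.1/100)⁻²
= 1.389 × 2.449 = 3.40

3.40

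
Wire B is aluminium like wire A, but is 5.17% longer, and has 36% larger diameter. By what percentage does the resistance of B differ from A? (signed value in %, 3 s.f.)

-43.1%

R ∝ L/d², so R_B/R_A = (1 + 5.17/100) × (1 + 36/100)⁻²
= 1.052 × 0.5407 = 0.5686
(R_B − R_A)/R_A = 0.5686 − 1 = -43.1%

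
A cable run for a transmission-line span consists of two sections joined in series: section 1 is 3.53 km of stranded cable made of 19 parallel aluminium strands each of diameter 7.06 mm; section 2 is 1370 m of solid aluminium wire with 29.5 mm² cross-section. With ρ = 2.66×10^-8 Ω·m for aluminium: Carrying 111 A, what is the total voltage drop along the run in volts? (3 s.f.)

Section 1: A_strand = π(3.5300e-03)² = 3.915e-05 m²; R₁ = ρL/(N·A_s) = (2.66×10^-8)(3530)/(19×3.915e-05) = 0.1262 Ω
Section 2: A = 29.5 mm² = 2.950e-05 m²
R₂ = (2.66×10^-8)(1370)/(2.950e-05) = 1.235 Ω
R = R₁ + R₂ = 1.362 Ω
V = IR = 111 × 1.362 = 151 V

151 V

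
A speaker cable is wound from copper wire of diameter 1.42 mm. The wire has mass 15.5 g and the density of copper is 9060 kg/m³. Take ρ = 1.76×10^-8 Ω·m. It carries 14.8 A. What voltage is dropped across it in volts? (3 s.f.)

A = π(d/2)² = π(7.1000e-04 m)² = 1.5837e-06 m²
L = m/(density·A) = 0.0155/(9060×1.5837e-06) = 1.08 m
R = ρL/A = (1.76×10^-8)(1.08)/(1.5837e-06) = 0.01201 Ω
V = IR = 14.8 × 0.01201 = 0.178 V

0.178 V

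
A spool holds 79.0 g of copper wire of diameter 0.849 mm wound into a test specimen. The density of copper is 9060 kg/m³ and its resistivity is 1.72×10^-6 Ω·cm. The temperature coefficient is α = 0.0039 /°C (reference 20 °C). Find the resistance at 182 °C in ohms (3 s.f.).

0.764 Ω

ρ = 1.72×10^-6 Ω·cm = 1.72×10^-8 Ω·m
A = π(d/2)² = π(4.2450e-04 m)² = 5.6612e-07 m²
L = m/(density·A) = 0.079/(9060×5.6612e-07) = 15.4 m
R = ρL/A = (1.72×10^-8)(15.4)/(5.6612e-07) = 0.468 Ω
R(182 °C) = 0.468 × (1 + 0.0039×162) = 0.764 Ω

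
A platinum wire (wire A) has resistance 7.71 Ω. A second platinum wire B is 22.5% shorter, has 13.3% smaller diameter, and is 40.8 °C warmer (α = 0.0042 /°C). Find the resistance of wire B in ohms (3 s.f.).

R ∝ ρL/d² with ρ ∝ (1+αΔT), so R_B/R_A = (1 − 22.5/100) × (1 − 13.3/100)⁻² × (1 + 0.0042×40.8)
= 0.775 × 1.33 × 1.171 = 1.208
R_B = 1.208 × 7.71 = 9.31 Ω

9.31 Ω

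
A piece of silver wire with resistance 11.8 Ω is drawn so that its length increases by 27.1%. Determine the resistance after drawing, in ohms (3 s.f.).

19.1 Ω

k = 1 + 27.1/100 = 1.271; volume constant ⇒ A' = A/k, so R' = k²R.
R' = 1.615 × 11.8 = 19.1 Ω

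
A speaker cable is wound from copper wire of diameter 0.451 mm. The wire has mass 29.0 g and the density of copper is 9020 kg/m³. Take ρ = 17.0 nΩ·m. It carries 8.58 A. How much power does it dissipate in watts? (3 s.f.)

ρ = 17.0 nΩ·m = 1.70×10^-8 Ω·m
A = π(d/2)² = π(2.2550e-04 m)² = 1.5975e-07 m²
L = m/(density·A) = 0.029/(9020×1.5975e-07) = 20.13 m
R = ρL/A = (1.70×10^-8)(20.13)/(1.5975e-07) = 2.142 Ω
P = I²R = (8.58)² × 2.142 = 158 W

158 W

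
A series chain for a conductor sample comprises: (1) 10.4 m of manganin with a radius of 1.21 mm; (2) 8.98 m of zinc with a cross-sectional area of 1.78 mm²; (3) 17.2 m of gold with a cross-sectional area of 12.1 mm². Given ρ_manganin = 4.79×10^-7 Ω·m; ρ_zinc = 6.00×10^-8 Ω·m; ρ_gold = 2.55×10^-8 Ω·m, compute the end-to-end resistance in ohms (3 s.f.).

1.42 Ω

Seg 1: A = πr² = π(1.2100e-03 m)² = 4.600e-06 m²
R_1 = (4.79×10^-7)(10.4)/(4.600e-06) = 1.083 Ω
Seg 2: A = 1.78 mm² = 1.780e-06 m²
R_2 = (6.00×10^-8)(8.98)/(1.780e-06) = 0.3027 Ω
Seg 3: A = 12.1 mm² = 1.210e-05 m²
R_3 = (2.55×10^-8)(17.2)/(1.210e-05) = 0.03625 Ω
R_total = R_1 + R_2 + R_3 = 1.42 Ω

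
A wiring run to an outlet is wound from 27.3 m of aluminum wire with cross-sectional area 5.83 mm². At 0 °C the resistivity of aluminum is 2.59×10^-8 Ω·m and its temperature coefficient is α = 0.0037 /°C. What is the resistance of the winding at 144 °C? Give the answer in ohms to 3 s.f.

A = 5.83 mm² = 5.830e-06 m²
R₍0°C₎ = ρL/A = (2.59×10^-8)(27.3)/(5.830e-06) = 0.1213 Ω
R = R₀(1 + αΔT) = 0.1213(1 + 0.0037×144) = 0.186 Ω

0.186 Ω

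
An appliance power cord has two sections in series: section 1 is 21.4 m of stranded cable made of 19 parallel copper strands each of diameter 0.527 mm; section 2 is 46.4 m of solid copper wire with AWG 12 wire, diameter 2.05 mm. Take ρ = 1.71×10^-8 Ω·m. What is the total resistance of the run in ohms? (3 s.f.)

Section 1: A_strand = π(2.6350e-04)² = 2.181e-07 m²; R₁ = ρL/(N·A_s) = (1.71×10^-8)(21.4)/(19×2.181e-07) = 0.0883 Ω
Section 2: A = π(2.05/2 mm)² = π(1.0250e-03 m)² = 3.301e-06 m²
R₂ = (1.71×10^-8)(46.4)/(3.301e-06) = 0.2404 Ω
R = R₁ + R₂ = 0.329 Ω

0.329 Ω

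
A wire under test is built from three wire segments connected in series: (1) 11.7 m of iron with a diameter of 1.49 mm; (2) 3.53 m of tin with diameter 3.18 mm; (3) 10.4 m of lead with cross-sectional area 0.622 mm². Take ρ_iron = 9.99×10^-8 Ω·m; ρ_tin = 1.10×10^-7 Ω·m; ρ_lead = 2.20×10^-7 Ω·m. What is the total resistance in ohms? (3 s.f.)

Seg 1: A = π(d/2)² = π(7.4500e-04 m)² = 1.744e-06 m²
R_1 = (9.99×10^-8)(11.7)/(1.744e-06) = 0.6703 Ω
Seg 2: A = π(d/2)² = π(1.5900e-03 m)² = 7.942e-06 m²
R_2 = (1.10×10^-7)(3.53)/(7.942e-06) = 0.04889 Ω
Seg 3: A = 0.622 mm² = 6.220e-07 m²
R_3 = (2.20×10^-7)(10.4)/(6.220e-07) = 3.678 Ω
R_total = R_1 + R_2 + R_3 = 4.40 Ω

4.40 Ω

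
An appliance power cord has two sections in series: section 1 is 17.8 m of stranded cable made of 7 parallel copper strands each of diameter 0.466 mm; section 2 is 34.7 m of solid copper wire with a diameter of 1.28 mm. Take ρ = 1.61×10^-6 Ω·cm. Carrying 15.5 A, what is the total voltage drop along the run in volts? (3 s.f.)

10.5 V

ρ = 1.61×10^-6 Ω·cm = 1.61×10^-8 Ω·m
Section 1: A_strand = π(2.3300e-04)² = 1.706e-07 m²; R₁ = ρL/(N·A_s) = (1.61×10^-8)(17.8)/(7×1.706e-07) = 0.24 Ω
Section 2: A = π(d/2)² = π(6.4000e-04 m)² = 1.287e-06 m²
R₂ = (1.61×10^-8)(34.7)/(1.287e-06) = 0.4342 Ω
R = R₁ + R₂ = 0.6742 Ω
V = IR = 15.5 × 0.6742 = 10.5 V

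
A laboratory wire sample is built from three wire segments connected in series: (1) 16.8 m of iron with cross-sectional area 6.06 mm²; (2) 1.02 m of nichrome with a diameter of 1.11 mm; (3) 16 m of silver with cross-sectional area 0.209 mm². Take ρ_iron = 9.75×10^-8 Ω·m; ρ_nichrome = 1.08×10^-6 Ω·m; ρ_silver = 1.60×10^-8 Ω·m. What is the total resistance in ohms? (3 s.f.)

Seg 1: A = 6.06 mm² = 6.060e-06 m²
R_1 = (9.75×10^-8)(16.8)/(6.060e-06) = 0.2703 Ω
Seg 2: A = π(d/2)² = π(5.5500e-04 m)² = 9.677e-07 m²
R_2 = (1.08×10^-6)(1.02)/(9.677e-07) = 1.138 Ω
Seg 3: A = 0.209 mm² = 2.090e-07 m²
R_3 = (1.60×10^-8)(16)/(2.090e-07) = 1.225 Ω
R_total = R_1 + R_2 + R_3 = 2.63 Ω

2.63 Ω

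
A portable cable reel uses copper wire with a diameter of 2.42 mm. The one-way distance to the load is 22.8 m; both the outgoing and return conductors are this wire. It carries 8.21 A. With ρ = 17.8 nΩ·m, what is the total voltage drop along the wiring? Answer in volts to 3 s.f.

1.45 V

ρ = 17.8 nΩ·m = 1.78×10^-8 Ω·m
A = π(d/2)² = π(1.2100e-03 m)² = 4.600e-06 m²
Total conductor length (both ways) L = 2 × 22.8 = 45.6 m
R = ρL/A = (1.78×10^-8)(45.6)/(4.600e-06) = 0.1765 Ω
V = IR = 8.21 × 0.1765 = 1.45 V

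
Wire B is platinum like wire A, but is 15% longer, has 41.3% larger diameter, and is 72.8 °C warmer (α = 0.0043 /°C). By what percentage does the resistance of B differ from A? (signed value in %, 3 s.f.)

R ∝ ρL/d² with ρ ∝ (1+αΔT), so R_B/R_A = (1 + 15/100) × (1 + 41.3/100)⁻² × (1 + 0.0043×72.8)
= 1.15 × 0.5009 × 1.313 = 0.7563
(R_B − R_A)/R_A = 0.7563 − 1 = -24.4%

-24.4%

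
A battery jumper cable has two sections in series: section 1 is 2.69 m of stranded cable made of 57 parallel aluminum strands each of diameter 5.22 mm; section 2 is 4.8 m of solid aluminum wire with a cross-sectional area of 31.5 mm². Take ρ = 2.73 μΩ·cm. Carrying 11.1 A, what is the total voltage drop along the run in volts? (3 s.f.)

ρ = 2.73 μΩ·cm = 2.73×10^-8 Ω·m
Section 1: A_strand = π(2.6100e-03)² = 2.140e-05 m²; R₁ = ρL/(N·A_s) = (2.73×10^-8)(2.69)/(57×2.140e-05) = 6.020×10^-5 Ω
Section 2: A = 31.5 mm² = 3.150e-05 m²
R₂ = (2.73×10^-8)(4.8)/(3.150e-05) = 0.00416 Ω
R = R₁ + R₂ = 0.00422 Ω
V = IR = 11.1 × 0.00422 = 0.0468 V

0.0468 V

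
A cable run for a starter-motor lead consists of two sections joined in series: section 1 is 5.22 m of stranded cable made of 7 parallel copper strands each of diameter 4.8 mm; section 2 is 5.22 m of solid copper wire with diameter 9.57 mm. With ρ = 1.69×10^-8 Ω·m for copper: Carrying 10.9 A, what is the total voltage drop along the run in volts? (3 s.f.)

Section 1: A_strand = π(2.4000e-03)² = 1.810e-05 m²; R₁ = ρL/(N·A_s) = (1.69×10^-8)(5.22)/(7×1.810e-05) = 6.964×10^-4 Ω
Section 2: A = π(d/2)² = π(4.7850e-03 m)² = 7.193e-05 m²
R₂ = (1.69×10^-8)(5.22)/(7.193e-05) = 0.001226 Ω
R = R₁ + R₂ = 0.001923 Ω
V = IR = 10.9 × 0.001923 = 0.0210 V

0.0210 V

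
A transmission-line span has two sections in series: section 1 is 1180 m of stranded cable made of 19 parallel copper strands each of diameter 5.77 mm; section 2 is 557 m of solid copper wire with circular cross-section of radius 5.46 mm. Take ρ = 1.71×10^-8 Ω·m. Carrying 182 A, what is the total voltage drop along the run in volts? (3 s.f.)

Section 1: A_strand = π(2.8850e-03)² = 2.615e-05 m²; R₁ = ρL/(N·A_s) = (1.71×10^-8)(1180)/(19×2.615e-05) = 0.04061 Ω
Section 2: A = πr² = π(5.4600e-03 m)² = 9.366e-05 m²
R₂ = (1.71×10^-8)(557)/(9.366e-05) = 0.1017 Ω
R = R₁ + R₂ = 0.1423 Ω
V = IR = 182 × 0.1423 = 25.9 V

25.9 V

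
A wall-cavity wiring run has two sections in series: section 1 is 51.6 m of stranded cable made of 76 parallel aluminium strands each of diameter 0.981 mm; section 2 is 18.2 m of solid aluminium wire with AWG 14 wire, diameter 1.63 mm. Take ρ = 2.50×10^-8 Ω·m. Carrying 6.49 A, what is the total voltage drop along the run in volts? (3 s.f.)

1.56 V

Section 1: A_strand = π(4.9050e-04)² = 7.558e-07 m²; R₁ = ρL/(N·A_s) = (2.50×10^-8)(51.6)/(76×7.558e-07) = 0.02246 Ω
Section 2: A = π(1.63/2 mm)² = π(8.1500e-04 m)² = 2.087e-06 m²
R₂ = (2.50×10^-8)(18.2)/(2.087e-06) = 0.218 Ω
R = R₁ + R₂ = 0.2405 Ω
V = IR = 6.49 × 0.2405 = 1.56 V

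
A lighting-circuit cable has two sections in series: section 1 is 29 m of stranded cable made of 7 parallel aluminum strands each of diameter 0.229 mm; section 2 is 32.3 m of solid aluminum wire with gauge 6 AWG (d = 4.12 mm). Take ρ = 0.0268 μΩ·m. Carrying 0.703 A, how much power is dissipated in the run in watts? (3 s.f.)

1.36 W

ρ = 0.0268 μΩ·m = 2.68×10^-8 Ω·m
Section 1: A_strand = π(1.1450e-04)² = 4.119e-08 m²; R₁ = ρL/(N·A_s) = (2.68×10^-8)(29)/(7×4.119e-08) = 2.696 Ω
Section 2: A = π(4.12/2 mm)² = π(2.0600e-03 m)² = 1.333e-05 m²
R₂ = (2.68×10^-8)(32.3)/(1.333e-05) = 0.06493 Ω
R = R₁ + R₂ = 2.761 Ω
P = I²R = (0.703)² × 2.761 = 1.36 W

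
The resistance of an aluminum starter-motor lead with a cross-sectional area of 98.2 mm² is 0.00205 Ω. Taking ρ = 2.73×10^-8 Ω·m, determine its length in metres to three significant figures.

7.37 m

A = 98.2 mm² = 9.820e-05 m²
L = RA/ρ = (0.00205)(9.820e-05)/(2.73×10^-8) = 7.37 m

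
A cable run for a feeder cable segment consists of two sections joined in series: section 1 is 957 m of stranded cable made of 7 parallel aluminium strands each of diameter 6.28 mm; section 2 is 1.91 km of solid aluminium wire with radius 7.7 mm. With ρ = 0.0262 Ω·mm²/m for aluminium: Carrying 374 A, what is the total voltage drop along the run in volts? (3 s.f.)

144 V

ρ = 0.0262 Ω·mm²/m = 2.62×10^-8 Ω·m
Section 1: A_strand = π(3.1400e-03)² = 3.097e-05 m²; R₁ = ρL/(N·A_s) = (2.62×10^-8)(957)/(7×3.097e-05) = 0.1156 Ω
Section 2: A = πr² = π(7.7000e-03 m)² = 1.863e-04 m²
R₂ = (2.62×10^-8)(1910)/(1.863e-04) = 0.2687 Ω
R = R₁ + R₂ = 0.3843 Ω
V = IR = 374 × 0.3843 = 144 V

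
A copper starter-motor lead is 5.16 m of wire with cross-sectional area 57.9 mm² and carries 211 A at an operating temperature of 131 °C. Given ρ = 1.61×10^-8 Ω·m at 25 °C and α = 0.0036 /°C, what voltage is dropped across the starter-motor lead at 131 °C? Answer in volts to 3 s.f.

0.418 V

A = 57.9 mm² = 5.790e-05 m²
R₍25₎ = ρL/A = (1.61×10^-8)(5.16)/(5.790e-05) = 0.001435 Ω
R₍131₎ = R₍25₎(1 + αΔT) = 0.001435 × (1 + 0.0036×106) = 0.001982 Ω
V = IR = 211 × 0.001982 = 0.418 V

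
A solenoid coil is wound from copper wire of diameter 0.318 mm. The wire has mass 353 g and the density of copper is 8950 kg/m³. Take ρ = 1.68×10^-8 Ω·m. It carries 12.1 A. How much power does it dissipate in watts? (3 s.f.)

A = π(d/2)² = π(1.5900e-04 m)² = 7.9423e-08 m²
L = m/(density·A) = 0.353/(8950×7.9423e-08) = 496.6 m
R = ρL/A = (1.68×10^-8)(496.6)/(7.9423e-08) = 105 Ω
P = I²R = (12.1)² × 105 = 15400 W

15400 W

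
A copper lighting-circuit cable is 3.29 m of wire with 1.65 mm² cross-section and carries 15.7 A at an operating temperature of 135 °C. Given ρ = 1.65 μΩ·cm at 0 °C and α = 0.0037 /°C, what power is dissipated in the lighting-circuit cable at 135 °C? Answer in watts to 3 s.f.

12.2 W

ρ = 1.65 μΩ·cm = 1.65×10^-8 Ω·m
A = 1.65 mm² = 1.650e-06 m²
R₍0₎ = ρL/A = (1.65×10^-8)(3.29)/(1.650e-06) = 0.0329 Ω
R₍135₎ = R₍0₎(1 + αΔT) = 0.0329 × (1 + 0.0037×135) = 0.04933 Ω
P = I²R = (15.7)² × 0.04933 = 12.2 W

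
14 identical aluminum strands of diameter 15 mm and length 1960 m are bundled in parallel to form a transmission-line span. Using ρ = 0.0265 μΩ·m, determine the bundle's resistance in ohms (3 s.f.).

0.0210 Ω

ρ = 0.0265 μΩ·m = 2.65×10^-8 Ω·m
A_strand = π(7.5000e-03 m)² = 1.767e-04 m²
R_strand = ρL/A = (2.65×10^-8)(1960)/(1.767e-04) = 0.2939 Ω
R_total = R_strand/N = 0.2939/14 = 0.0210 Ω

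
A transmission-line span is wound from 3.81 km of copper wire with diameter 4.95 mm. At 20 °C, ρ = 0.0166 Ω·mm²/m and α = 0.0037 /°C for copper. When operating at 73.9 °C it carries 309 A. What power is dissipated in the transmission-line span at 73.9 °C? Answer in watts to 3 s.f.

ρ = 0.0166 Ω·mm²/m = 1.66×10^-8 Ω·m
A = π(d/2)² = π(2.4750e-03 m)² = 1.924e-05 m²
R₍20₎ = ρL/A = (1.66×10^-8)(3810)/(1.924e-05) = 3.286 Ω
R₍73.9₎ = R₍20₎(1 + αΔT) = 3.286 × (1 + 0.0037×53.9) = 3.942 Ω
P = I²R = (309)² × 3.942 = 3.76×10^5 W

3.76×10^5 W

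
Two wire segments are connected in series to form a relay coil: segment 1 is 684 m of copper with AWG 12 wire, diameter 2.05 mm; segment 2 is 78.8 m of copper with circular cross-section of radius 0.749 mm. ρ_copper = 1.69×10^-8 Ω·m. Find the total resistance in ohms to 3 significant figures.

Segment 1: A = π(2.05/2 mm)² = π(1.0250e-03 m)² = 3.301e-06 m²
R₁ = ρL/A = (1.69×10^-8)(684)/(3.301e-06) = 3.502 Ω
Segment 2: A = πr² = π(7.4900e-04 m)² = 1.762e-06 m²
R₂ = (1.69×10^-8)(78.8)/(1.762e-06) = 0.7556 Ω
R = R₁ + R₂ = 4.26 Ω

4.26 Ω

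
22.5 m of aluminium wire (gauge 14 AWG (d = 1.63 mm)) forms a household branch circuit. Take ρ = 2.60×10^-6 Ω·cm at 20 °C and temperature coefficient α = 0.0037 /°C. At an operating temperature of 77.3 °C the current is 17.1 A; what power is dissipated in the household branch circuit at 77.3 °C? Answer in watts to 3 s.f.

ρ = 2.60×10^-6 Ω·cm = 2.60×10^-8 Ω·m
A = π(1.63/2 mm)² = π(8.1500e-04 m)² = 2.087e-06 m²
R₍20₎ = ρL/A = (2.60×10^-8)(22.5)/(2.087e-06) = 0.2803 Ω
R₍77.3₎ = R₍20₎(1 + αΔT) = 0.2803 × (1 + 0.0037×57.3) = 0.3398 Ω
P = I²R = (17.1)² × 0.3398 = 99.4 W

99.4 W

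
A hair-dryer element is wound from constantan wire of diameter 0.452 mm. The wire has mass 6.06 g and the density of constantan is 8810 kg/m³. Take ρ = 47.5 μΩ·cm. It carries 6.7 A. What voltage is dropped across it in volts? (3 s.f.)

ρ = 47.5 μΩ·cm = 4.75×10^-7 Ω·m
A = π(d/2)² = π(2.2600e-04 m)² = 1.6046e-07 m²
L = m/(density·A) = 0.00606/(8810×1.6046e-07) = 4.287 m
R = ρL/A = (4.75×10^-7)(4.287)/(1.6046e-07) = 12.69 Ω
V = IR = 6.7 × 12.69 = 85.0 V

85.0 V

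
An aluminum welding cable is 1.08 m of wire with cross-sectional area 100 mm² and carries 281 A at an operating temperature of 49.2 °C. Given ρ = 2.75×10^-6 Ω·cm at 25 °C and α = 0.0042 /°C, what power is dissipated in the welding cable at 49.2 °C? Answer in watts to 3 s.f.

ρ = 2.75×10^-6 Ω·cm = 2.75×10^-8 Ω·m
A = 100 mm² = 1.000e-04 m²
R₍25₎ = ρL/A = (2.75×10^-8)(1.08)/(1.000e-04) = 2.970×10^-4 Ω
R₍49.2₎ = R₍25₎(1 + αΔT) = 2.970×10^-4 × (1 + 0.0042×24.2) = 3.272×10^-4 Ω
P = I²R = (281)² × 3.272×10^-4 = 25.8 W

25.8 W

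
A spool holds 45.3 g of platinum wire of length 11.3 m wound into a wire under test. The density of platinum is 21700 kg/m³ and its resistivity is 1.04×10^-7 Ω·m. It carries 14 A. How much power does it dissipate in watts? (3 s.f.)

1250 W

A = m/(density·L) = 0.0453/(21700×11.3) = 1.8474e-07 m²
R = ρL/A = (1.04×10^-7)(11.3)/(1.8474e-07) = 6.361 Ω
P = I²R = (14)² × 6.361 = 1250 W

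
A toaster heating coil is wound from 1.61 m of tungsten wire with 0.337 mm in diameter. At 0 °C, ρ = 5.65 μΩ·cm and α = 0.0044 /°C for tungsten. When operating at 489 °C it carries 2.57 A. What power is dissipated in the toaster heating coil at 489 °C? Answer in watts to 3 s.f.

ρ = 5.65 μΩ·cm = 5.65×10^-8 Ω·m
A = π(d/2)² = π(1.6850e-04 m)² = 8.920e-08 m²
R₍0₎ = ρL/A = (5.65×10^-8)(1.61)/(8.920e-08) = 1.02 Ω
R₍489₎ = R₍0₎(1 + αΔT) = 1.02 × (1 + 0.0044×489) = 3.214 Ω
P = I²R = (2.57)² × 3.214 = 21.2 W

21.2 W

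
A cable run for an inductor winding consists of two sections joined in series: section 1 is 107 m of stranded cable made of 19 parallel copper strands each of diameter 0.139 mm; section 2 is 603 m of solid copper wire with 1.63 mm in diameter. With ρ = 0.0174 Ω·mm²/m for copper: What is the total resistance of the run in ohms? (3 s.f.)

ρ = 0.0174 Ω·mm²/m = 1.74×10^-8 Ω·m
Section 1: A_strand = π(6.9500e-05)² = 1.517e-08 m²; R₁ = ρL/(N·A_s) = (1.74×10^-8)(107)/(19×1.517e-08) = 6.457 Ω
Section 2: A = π(d/2)² = π(8.1500e-04 m)² = 2.087e-06 m²
R₂ = (1.74×10^-8)(603)/(2.087e-06) = 5.028 Ω
R = R₁ + R₂ = 11.5 Ω

11.5 Ω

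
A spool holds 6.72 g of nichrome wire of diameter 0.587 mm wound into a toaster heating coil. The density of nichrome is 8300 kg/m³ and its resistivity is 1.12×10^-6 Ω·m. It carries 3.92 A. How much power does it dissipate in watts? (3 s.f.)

A = π(d/2)² = π(2.9350e-04 m)² = 2.7062e-07 m²
L = m/(density·A) = 0.00672/(8300×2.7062e-07) = 2.992 m
R = ρL/A = (1.12×10^-6)(2.992)/(2.7062e-07) = 12.38 Ω
P = I²R = (3.92)² × 12.38 = 190 W

190 W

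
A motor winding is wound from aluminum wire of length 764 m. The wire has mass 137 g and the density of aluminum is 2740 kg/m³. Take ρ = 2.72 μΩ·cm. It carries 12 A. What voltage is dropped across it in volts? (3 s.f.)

ρ = 2.72 μΩ·cm = 2.72×10^-8 Ω·m
A = m/(density·L) = 0.137/(2740×764) = 6.5445e-08 m²
R = ρL/A = (2.72×10^-8)(764)/(6.5445e-08) = 317.5 Ω
V = IR = 12 × 317.5 = 3810 V

3810 V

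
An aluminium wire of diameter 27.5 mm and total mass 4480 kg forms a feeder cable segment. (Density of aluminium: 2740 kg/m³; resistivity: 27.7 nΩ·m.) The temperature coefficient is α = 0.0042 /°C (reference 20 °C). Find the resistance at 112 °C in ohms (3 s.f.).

0.178 Ω

ρ = 27.7 nΩ·m = 2.77×10^-8 Ω·m
A = π(d/2)² = π(1.3750e-02 m)² = 5.9396e-04 m²
L = m/(density·A) = 4480/(2740×5.9396e-04) = 2753 m
R = ρL/A = (2.77×10^-8)(2753)/(5.9396e-04) = 0.1284 Ω
R(112 °C) = 0.1284 × (1 + 0.0042×92) = 0.178 Ω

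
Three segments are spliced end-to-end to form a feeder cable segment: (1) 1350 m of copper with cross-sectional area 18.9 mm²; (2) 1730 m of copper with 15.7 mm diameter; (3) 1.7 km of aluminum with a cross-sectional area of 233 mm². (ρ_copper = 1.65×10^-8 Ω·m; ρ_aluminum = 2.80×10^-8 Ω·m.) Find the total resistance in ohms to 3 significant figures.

1.53 Ω

Seg 1: A = 18.9 mm² = 1.890e-05 m²
R_1 = (1.65×10^-8)(1350)/(1.890e-05) = 1.179 Ω
Seg 2: A = π(d/2)² = π(7.8500e-03 m)² = 1.936e-04 m²
R_2 = (1.65×10^-8)(1730)/(1.936e-04) = 0.1474 Ω
Seg 3: A = 233 mm² = 2.330e-04 m²
R_3 = (2.80×10^-8)(1700)/(2.330e-04) = 0.2043 Ω
R_total = R_1 + R_2 + R_3 = 1.53 Ω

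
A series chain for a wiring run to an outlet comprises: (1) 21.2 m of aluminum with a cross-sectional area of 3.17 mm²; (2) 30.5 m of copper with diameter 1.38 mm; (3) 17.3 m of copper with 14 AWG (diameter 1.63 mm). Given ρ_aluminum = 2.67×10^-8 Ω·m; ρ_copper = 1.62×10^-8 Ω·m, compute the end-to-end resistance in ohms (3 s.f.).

0.643 Ω

Seg 1: A = 3.17 mm² = 3.170e-06 m²
R_1 = (2.67×10^-8)(21.2)/(3.170e-06) = 0.1786 Ω
Seg 2: A = π(d/2)² = π(6.9000e-04 m)² = 1.496e-06 m²
R_2 = (1.62×10^-8)(30.5)/(1.496e-06) = 0.3303 Ω
Seg 3: A = π(1.63/2 mm)² = π(8.1500e-04 m)² = 2.087e-06 m²
R_3 = (1.62×10^-8)(17.3)/(2.087e-06) = 0.1343 Ω
R_total = R_1 + R_2 + R_3 = 0.643 Ω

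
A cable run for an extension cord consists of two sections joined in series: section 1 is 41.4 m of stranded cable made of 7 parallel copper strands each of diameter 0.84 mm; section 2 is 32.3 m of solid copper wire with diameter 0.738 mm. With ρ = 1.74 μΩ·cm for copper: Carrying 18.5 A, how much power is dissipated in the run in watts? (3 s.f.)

513 W

ρ = 1.74 μΩ·cm = 1.74×10^-8 Ω·m
Section 1: A_strand = π(4.2000e-04)² = 5.542e-07 m²; R₁ = ρL/(N·A_s) = (1.74×10^-8)(41.4)/(7×5.542e-07) = 0.1857 Ω
Section 2: A = π(d/2)² = π(3.6900e-04 m)² = 4.278e-07 m²
R₂ = (1.74×10^-8)(32.3)/(4.278e-07) = 1.314 Ω
R = R₁ + R₂ = 1.5 Ω
P = I²R = (18.5)² × 1.5 = 513 W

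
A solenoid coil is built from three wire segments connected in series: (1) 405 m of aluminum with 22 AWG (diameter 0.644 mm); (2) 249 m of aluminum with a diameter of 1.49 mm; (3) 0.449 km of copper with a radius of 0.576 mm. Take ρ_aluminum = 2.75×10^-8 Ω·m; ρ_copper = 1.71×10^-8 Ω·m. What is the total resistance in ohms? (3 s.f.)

45.5 Ω

Seg 1: A = π(0.644/2 mm)² = π(3.2200e-04 m)² = 3.257e-07 m²
R_1 = (2.75×10^-8)(405)/(3.257e-07) = 34.19 Ω
Seg 2: A = π(d/2)² = π(7.4500e-04 m)² = 1.744e-06 m²
R_2 = (2.75×10^-8)(249)/(1.744e-06) = 3.927 Ω
Seg 3: A = πr² = π(5.7600e-04 m)² = 1.042e-06 m²
R_3 = (1.71×10^-8)(449)/(1.042e-06) = 7.366 Ω
R_total = R_1 + R_2 + R_3 = 45.5 Ω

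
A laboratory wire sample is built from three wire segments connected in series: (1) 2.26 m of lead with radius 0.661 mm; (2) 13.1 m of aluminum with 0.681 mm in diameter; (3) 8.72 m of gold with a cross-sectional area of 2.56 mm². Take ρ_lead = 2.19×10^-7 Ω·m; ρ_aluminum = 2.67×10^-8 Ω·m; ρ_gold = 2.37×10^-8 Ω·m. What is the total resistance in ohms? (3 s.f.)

Seg 1: A = πr² = π(6.6100e-04 m)² = 1.373e-06 m²
R_1 = (2.19×10^-7)(2.26)/(1.373e-06) = 0.3606 Ω
Seg 2: A = π(d/2)² = π(3.4050e-04 m)² = 3.642e-07 m²
R_2 = (2.67×10^-8)(13.1)/(3.642e-07) = 0.9603 Ω
Seg 3: A = 2.56 mm² = 2.560e-06 m²
R_3 = (2.37×10^-8)(8.72)/(2.560e-06) = 0.08073 Ω
R_total = R_1 + R_2 + R_3 = 1.40 Ω

1.40 Ω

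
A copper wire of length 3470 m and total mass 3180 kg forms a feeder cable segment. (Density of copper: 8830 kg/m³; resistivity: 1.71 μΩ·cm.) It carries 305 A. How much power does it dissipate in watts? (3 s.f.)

ρ = 1.71 μΩ·cm = 1.71×10^-8 Ω·m
A = m/(density·L) = 3180/(8830×3470) = 1.0379e-04 m²
R = ρL/A = (1.71×10^-8)(3470)/(1.0379e-04) = 0.5717 Ω
P = I²R = (305)² × 0.5717 = 53200 W

53200 W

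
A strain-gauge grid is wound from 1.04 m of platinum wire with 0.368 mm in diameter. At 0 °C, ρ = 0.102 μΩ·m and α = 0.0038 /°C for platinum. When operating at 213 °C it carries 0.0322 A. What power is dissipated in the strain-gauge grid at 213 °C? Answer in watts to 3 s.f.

ρ = 0.102 μΩ·m = 1.02×10^-7 Ω·m
A = π(d/2)² = π(1.8400e-04 m)² = 1.064e-07 m²
R₍0₎ = ρL/A = (1.02×10^-7)(1.04)/(1.064e-07) = 0.9974 Ω
R₍213₎ = R₍0₎(1 + αΔT) = 0.9974 × (1 + 0.0038×213) = 1.805 Ω
P = I²R = (0.0322)² × 1.805 = 0.00187 W

0.00187 W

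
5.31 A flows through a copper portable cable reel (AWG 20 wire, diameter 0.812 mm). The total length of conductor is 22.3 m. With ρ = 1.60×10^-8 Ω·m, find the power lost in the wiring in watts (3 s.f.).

A = π(0.812/2 mm)² = π(4.0600e-04 m)² = 5.178e-07 m²
R = ρL/A = (1.60×10^-8)(22.3)/(5.178e-07) = 0.689 Ω
P = I²R = (5.31)² × 0.689 = 19.4 W

19.4 W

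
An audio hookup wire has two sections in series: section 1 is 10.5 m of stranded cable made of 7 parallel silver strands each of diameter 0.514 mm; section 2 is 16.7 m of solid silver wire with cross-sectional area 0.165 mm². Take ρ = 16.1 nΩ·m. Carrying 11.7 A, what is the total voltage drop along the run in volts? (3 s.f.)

ρ = 16.1 nΩ·m = 1.61×10^-8 Ω·m
Section 1: A_strand = π(2.5700e-04)² = 2.075e-07 m²; R₁ = ρL/(N·A_s) = (1.61×10^-8)(10.5)/(7×2.075e-07) = 0.1164 Ω
Section 2: A = 0.165 mm² = 1.650e-07 m²
R₂ = (1.61×10^-8)(16.7)/(1.650e-07) = 1.63 Ω
R = R₁ + R₂ = 1.746 Ω
V = IR = 11.7 × 1.746 = 20.4 V

20.4 V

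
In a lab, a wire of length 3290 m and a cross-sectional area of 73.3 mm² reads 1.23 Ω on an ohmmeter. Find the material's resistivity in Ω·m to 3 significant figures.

2.74×10^-8 Ω·m

A = 73.3 mm² = 7.330e-05 m²
ρ = RA/L = (1.23)(7.330e-05)/(3290) = 2.74×10^-8 Ω·m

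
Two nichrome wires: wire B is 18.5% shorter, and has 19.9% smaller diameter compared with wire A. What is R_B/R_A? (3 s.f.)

1.27

R ∝ L/d², so R_B/R_A = (1 − 18.5/100) × (1 − 19.9/100)⁻²
= 0.815 × 1.559 = 1.27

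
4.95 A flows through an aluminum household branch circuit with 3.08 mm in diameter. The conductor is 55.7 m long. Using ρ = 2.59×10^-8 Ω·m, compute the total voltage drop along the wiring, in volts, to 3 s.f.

A = π(d/2)² = π(1.5400e-03 m)² = 7.451e-06 m²
R = ρL/A = (2.59×10^-8)(55.7)/(7.451e-06) = 0.1936 Ω
V = IR = 4.95 × 0.1936 = 0.958 V

0.958 V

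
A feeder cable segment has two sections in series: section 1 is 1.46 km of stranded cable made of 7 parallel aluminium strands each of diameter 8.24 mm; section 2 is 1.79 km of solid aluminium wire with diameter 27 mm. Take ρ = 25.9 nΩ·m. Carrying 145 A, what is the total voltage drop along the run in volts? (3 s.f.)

ρ = 25.9 nΩ·m = 2.59×10^-8 Ω·m
Section 1: A_strand = π(4.1200e-03)² = 5.333e-05 m²; R₁ = ρL/(N·A_s) = (2.59×10^-8)(1460)/(7×5.333e-05) = 0.1013 Ω
Section 2: A = π(d/2)² = π(1.3500e-02 m)² = 5.726e-04 m²
R₂ = (2.59×10^-8)(1790)/(5.726e-04) = 0.08097 Ω
R = R₁ + R₂ = 0.1823 Ω
V = IR = 145 × 0.1823 = 26.4 V

26.4 V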